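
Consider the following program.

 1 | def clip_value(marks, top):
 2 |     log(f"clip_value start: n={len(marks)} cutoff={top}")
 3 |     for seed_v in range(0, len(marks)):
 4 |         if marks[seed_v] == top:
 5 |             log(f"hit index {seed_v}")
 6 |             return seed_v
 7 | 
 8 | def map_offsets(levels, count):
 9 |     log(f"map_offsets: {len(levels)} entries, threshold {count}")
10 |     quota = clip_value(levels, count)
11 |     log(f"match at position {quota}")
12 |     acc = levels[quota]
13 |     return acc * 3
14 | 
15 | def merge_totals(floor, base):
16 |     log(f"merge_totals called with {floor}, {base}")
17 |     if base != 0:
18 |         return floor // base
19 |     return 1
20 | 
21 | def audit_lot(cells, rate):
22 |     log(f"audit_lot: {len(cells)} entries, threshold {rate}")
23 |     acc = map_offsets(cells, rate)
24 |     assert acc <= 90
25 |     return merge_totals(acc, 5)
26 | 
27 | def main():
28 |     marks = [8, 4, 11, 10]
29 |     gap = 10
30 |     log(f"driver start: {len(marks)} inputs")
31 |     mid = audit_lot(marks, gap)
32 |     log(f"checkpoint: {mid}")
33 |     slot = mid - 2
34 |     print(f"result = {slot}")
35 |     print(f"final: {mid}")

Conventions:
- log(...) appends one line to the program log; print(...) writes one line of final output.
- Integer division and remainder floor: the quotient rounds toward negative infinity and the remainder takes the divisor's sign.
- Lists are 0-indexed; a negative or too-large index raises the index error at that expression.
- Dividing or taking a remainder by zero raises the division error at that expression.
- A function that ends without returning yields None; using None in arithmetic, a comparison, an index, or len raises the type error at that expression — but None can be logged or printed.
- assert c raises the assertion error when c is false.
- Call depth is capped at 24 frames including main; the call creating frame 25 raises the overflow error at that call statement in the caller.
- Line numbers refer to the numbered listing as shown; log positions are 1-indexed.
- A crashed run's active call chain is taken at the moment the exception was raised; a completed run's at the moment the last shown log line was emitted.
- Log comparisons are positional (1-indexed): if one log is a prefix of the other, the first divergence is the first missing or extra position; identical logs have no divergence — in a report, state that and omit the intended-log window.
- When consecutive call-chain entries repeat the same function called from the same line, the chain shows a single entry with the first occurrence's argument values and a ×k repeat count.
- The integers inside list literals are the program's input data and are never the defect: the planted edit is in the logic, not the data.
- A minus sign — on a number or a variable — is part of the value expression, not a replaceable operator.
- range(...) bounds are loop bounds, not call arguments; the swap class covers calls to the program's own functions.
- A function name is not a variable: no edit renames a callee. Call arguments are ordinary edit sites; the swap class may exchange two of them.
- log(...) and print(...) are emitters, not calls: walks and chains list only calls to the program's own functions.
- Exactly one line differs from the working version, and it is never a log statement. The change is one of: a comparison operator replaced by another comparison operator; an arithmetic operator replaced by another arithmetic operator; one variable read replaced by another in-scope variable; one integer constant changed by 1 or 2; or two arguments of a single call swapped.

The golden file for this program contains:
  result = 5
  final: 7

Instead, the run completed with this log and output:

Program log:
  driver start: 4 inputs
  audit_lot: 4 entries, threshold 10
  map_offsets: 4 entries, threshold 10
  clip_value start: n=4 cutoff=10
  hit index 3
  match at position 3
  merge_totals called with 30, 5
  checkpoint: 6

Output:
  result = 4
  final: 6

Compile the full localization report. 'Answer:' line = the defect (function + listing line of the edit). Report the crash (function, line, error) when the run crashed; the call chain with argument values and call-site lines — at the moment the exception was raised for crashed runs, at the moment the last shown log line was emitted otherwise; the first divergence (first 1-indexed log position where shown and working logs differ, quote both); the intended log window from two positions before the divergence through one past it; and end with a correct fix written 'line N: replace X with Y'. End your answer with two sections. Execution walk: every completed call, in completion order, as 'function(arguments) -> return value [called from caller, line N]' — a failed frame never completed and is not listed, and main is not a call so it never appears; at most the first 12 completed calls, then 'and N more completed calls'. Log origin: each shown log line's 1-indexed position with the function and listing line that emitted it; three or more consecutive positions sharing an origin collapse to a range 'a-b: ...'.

Answer: the defect is in audit_lot at line 25.
Key fact: The log first diverges at position 7: the faulty run prints 'merge_totals called with 30, 5' where the working version prints 'merge_totals called with 30, 4'.
Call chain: main.
First divergence: position 7; shown 'merge_totals called with 30, 5' vs intended 'merge_totals called with 30, 4'.
Intended log window:
  5: hit index 3
  6: match at position 3
  7: merge_totals called with 30, 4
  8: checkpoint: 7
Execution walk:
  clip_value([8, 4, 11, 10], 10) -> 3  [called from map_offsets, line 10]
  map_offsets([8, 4, 11, 10], 10) -> 30  [called from audit_lot, line 23]
  merge_totals(30, 5) -> 6  [called from audit_lot, line 25]
  audit_lot([8, 4, 11, 10], 10) -> 6  [called from main, line 31]
Log line origins:
  1: logged in main at line 30
  2: logged in audit_lot at line 22
  3: logged in map_offsets at line 9
  4: logged in clip_value at line 2
  5: logged in clip_value at line 5
  6: logged in map_offsets at line 11
  7: logged in merge_totals at line 16
  8: logged in main at line 32
A correct fix: line 25: replace `5` with `4`.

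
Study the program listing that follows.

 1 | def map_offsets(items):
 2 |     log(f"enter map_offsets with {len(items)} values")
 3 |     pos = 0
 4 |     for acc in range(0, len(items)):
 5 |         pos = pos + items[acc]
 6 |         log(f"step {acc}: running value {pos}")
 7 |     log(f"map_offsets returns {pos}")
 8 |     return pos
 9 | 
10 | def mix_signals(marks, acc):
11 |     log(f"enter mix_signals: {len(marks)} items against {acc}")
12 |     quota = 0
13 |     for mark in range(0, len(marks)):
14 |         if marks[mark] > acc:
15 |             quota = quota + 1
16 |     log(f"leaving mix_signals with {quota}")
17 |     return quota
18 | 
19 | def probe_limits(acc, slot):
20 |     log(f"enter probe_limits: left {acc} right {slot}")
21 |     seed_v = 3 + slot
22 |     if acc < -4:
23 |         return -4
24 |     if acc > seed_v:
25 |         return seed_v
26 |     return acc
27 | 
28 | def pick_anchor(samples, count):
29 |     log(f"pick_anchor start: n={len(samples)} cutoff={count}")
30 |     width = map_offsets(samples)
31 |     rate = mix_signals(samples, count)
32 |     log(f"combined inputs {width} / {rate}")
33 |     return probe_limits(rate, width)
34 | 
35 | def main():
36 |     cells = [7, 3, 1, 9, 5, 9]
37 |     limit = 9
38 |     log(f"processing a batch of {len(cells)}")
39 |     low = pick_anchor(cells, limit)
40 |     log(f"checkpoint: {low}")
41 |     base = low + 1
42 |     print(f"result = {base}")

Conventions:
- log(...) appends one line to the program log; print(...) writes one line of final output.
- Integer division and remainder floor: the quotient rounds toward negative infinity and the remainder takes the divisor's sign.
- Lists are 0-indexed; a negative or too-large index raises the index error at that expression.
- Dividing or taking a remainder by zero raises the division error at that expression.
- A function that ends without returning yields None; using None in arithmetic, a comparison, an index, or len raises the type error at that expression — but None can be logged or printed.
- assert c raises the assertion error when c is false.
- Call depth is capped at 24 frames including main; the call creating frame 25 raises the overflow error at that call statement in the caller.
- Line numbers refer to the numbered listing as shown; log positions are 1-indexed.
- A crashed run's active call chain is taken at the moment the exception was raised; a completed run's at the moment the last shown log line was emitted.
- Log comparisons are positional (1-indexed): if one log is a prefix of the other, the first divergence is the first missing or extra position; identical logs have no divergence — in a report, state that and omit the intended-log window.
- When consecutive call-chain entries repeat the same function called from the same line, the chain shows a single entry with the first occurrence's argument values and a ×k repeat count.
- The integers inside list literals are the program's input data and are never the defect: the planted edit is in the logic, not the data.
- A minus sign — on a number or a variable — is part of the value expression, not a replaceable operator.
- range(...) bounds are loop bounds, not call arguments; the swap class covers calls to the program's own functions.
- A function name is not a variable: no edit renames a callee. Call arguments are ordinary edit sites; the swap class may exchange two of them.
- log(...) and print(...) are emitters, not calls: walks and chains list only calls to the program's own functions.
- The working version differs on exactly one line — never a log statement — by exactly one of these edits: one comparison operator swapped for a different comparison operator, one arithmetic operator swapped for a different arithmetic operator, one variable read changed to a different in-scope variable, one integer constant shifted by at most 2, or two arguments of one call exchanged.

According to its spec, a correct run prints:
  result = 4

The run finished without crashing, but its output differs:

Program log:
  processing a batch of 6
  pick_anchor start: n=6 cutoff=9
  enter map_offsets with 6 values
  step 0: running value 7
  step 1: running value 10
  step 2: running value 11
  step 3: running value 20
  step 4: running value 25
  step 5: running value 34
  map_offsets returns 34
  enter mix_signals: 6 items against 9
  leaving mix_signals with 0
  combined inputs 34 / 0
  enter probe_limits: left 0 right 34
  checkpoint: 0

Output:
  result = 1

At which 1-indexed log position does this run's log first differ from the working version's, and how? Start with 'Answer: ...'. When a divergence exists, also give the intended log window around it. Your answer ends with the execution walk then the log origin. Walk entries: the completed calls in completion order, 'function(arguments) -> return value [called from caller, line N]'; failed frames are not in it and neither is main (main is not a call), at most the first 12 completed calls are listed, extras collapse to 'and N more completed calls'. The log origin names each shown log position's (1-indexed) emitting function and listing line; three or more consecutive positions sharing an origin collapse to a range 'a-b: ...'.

Answer: position 14 — the shown line 'enter probe_limits: left 0 right 34' should read 'enter probe_limits: left 34 right 0'.
Intended log window:
  12: leaving mix_signals with 0
  13: combined inputs 34 / 0
  14: enter probe_limits: left 34 right 0
  15: checkpoint: 3
Execution walk:
  map_offsets([7, 3, 1, 9, 5, 9]) -> 34  [called from pick_anchor, line 30]
  mix_signals([7, 3, 1, 9, 5, 9], 9) -> 0  [called from pick_anchor, line 31]
  probe_limits(0, 34) -> 0  [called from pick_anchor, line 33]
  pick_anchor([7, 3, 1, 9, 5, 9], 9) -> 0  [called from main, line 39]
Log origins:
  1: logged in main at line 38
  2: logged in pick_anchor at line 29
  3: logged in map_offsets at line 2
  4-9: logged in map_offsets at line 6
  10: logged in map_offsets at line 7
  11: logged in mix_signals at line 11
  12: logged in mix_signals at line 16
  13: logged in pick_anchor at line 32
  14: logged in probe_limits at line 20
  15: logged in main at line 40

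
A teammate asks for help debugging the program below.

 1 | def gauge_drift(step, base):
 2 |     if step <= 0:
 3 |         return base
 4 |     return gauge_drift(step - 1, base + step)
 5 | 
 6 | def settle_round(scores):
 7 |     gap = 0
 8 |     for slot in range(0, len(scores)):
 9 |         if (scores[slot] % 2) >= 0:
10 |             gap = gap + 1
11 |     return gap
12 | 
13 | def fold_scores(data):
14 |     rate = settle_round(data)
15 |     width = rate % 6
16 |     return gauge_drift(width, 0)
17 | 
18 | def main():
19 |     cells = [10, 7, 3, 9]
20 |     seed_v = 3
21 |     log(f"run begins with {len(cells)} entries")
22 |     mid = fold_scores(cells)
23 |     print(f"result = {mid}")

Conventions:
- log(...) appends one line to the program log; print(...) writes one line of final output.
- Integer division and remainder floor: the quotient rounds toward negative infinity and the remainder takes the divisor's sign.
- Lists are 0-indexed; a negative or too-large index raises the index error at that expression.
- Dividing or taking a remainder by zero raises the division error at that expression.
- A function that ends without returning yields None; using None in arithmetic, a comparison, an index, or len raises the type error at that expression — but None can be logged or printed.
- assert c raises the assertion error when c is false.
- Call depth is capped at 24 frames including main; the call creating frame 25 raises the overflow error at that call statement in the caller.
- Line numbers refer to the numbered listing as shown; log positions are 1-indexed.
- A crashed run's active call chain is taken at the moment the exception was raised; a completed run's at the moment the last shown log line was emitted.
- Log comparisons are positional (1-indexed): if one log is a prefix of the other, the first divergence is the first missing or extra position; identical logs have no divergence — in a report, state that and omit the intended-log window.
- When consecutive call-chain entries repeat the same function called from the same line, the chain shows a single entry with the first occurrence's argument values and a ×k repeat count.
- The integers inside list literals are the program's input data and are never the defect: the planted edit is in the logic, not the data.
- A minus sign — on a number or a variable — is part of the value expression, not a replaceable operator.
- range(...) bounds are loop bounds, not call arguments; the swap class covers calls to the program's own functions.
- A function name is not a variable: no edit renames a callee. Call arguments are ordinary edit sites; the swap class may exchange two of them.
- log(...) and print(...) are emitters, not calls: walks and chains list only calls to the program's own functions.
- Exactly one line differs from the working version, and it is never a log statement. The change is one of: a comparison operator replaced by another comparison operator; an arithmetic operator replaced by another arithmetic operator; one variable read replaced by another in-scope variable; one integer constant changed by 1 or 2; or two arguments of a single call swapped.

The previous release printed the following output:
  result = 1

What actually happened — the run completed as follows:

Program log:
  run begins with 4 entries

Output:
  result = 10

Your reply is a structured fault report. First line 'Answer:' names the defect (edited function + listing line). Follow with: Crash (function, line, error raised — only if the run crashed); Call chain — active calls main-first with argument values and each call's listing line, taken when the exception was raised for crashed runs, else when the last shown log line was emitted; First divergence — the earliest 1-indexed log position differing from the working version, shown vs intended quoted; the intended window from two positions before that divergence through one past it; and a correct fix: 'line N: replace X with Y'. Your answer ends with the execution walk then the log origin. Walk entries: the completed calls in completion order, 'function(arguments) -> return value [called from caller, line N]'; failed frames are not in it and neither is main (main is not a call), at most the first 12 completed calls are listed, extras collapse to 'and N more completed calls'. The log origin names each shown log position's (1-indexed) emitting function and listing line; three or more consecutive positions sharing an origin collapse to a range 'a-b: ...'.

Answer: the defect is in settle_round at line 9.
Key fact: No log line changed; the fault shows up purely in the output.
Call chain: main.
First divergence: none — the logs agree in full.
Execution walk:
  settle_round([10, 7, 3, 9]) -> 4  [called from fold_scores, line 14]
  gauge_drift(0, 10) -> 10  [called from gauge_drift, line 4]
  gauge_drift(1, 9) -> 10  [called from gauge_drift, line 4]
  gauge_drift(2, 7) -> 10  [called from gauge_drift, line 4]
  gauge_drift(3, 4) -> 10  [called from gauge_drift, line 4]
  gauge_drift(4, 0) -> 10  [called from fold_scores, line 16]
  fold_scores([10, 7, 3, 9]) -> 10  [called from main, line 22]
Origin of each log line:
  1 — main, line 21
A correct fix: line 9: replace `>=` with `==`.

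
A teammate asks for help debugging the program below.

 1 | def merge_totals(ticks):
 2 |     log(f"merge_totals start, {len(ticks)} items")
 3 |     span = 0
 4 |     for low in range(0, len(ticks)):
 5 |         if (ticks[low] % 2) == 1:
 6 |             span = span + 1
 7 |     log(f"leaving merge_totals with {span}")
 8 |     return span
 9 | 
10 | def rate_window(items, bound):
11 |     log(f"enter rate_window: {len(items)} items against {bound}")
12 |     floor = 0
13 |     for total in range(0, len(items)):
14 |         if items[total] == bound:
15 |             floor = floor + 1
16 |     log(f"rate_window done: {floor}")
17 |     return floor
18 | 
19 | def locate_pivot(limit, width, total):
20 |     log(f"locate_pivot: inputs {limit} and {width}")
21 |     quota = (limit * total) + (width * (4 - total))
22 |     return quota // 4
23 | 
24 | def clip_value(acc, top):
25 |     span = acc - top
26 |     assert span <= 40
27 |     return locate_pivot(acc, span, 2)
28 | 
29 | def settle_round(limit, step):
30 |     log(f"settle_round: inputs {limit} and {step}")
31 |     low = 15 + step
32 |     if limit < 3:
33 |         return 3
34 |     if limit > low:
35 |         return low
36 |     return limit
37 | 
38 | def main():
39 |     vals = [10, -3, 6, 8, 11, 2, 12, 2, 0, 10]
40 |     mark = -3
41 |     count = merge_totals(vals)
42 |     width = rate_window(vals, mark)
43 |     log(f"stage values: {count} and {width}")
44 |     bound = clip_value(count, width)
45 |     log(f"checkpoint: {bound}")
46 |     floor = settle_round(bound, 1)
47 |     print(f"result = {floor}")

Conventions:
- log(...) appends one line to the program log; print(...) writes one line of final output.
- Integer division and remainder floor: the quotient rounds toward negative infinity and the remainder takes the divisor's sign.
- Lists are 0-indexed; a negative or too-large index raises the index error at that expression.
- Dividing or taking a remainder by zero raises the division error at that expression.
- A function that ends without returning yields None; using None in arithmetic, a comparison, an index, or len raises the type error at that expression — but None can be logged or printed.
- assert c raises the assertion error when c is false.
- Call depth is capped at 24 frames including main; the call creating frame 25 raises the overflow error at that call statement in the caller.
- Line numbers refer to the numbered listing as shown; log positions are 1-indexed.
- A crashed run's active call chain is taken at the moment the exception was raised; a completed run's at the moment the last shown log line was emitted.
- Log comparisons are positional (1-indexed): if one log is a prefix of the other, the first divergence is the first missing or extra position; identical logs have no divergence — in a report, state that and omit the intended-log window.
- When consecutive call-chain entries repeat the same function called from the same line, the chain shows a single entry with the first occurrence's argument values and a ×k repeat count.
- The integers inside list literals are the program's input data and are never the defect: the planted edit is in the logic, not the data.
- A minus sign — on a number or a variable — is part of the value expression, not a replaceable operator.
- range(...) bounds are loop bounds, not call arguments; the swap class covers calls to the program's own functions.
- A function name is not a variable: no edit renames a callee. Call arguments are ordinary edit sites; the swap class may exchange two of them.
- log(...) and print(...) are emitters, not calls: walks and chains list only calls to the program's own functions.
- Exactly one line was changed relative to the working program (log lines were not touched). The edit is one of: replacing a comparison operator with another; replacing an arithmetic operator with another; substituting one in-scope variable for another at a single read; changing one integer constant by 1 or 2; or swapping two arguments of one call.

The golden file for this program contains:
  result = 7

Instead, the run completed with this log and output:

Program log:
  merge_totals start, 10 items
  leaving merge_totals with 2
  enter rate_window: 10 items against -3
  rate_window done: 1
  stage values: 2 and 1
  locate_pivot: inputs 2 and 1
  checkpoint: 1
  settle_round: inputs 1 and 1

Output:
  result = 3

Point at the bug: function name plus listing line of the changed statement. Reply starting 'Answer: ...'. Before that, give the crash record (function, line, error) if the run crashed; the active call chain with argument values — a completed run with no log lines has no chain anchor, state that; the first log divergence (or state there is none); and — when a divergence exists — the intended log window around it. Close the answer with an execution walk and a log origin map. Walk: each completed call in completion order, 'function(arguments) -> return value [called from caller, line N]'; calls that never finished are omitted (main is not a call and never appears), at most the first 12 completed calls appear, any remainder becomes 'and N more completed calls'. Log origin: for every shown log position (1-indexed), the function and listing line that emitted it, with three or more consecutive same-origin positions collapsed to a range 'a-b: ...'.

Answer: the defect is in merge_totals at line 5.
Key fact: Position 2 is the first bad log line: 'leaving merge_totals with 2' should read 'leaving merge_totals with 8'.
Call chain: main -> settle_round(1, 1) (called at line 46).
First divergence: position 2 — shown 'leaving merge_totals with 2', intended 'leaving merge_totals with 8'.
Intended log window:
  1: merge_totals start, 10 items
  2: leaving merge_totals with 8
  3: enter rate_window: 10 items against -3
Execution walk:
  merge_totals([10, -3, 6, 8, 11, 2, 12, 2, 0, 10]) -> 2  [called from main, line 41]
  rate_window([10, -3, 6, 8, 11, 2, 12, 2, 0, 10], -3) -> 1  [called from main, line 42]
  locate_pivot(2, 1, 2) -> 1  [called from clip_value, line 27]
  clip_value(2, 1) -> 1  [called from main, line 44]
  settle_round(1, 1) -> 3  [called from main, line 46]
Log origin:
  1: from merge_totals, line 2
  2: from merge_totals, line 7
  3: from rate_window, line 11
  4: from rate_window, line 16
  5: from main, line 43
  6: from locate_pivot, line 20
  7: from main, line 45
  8: from settle_round, line 30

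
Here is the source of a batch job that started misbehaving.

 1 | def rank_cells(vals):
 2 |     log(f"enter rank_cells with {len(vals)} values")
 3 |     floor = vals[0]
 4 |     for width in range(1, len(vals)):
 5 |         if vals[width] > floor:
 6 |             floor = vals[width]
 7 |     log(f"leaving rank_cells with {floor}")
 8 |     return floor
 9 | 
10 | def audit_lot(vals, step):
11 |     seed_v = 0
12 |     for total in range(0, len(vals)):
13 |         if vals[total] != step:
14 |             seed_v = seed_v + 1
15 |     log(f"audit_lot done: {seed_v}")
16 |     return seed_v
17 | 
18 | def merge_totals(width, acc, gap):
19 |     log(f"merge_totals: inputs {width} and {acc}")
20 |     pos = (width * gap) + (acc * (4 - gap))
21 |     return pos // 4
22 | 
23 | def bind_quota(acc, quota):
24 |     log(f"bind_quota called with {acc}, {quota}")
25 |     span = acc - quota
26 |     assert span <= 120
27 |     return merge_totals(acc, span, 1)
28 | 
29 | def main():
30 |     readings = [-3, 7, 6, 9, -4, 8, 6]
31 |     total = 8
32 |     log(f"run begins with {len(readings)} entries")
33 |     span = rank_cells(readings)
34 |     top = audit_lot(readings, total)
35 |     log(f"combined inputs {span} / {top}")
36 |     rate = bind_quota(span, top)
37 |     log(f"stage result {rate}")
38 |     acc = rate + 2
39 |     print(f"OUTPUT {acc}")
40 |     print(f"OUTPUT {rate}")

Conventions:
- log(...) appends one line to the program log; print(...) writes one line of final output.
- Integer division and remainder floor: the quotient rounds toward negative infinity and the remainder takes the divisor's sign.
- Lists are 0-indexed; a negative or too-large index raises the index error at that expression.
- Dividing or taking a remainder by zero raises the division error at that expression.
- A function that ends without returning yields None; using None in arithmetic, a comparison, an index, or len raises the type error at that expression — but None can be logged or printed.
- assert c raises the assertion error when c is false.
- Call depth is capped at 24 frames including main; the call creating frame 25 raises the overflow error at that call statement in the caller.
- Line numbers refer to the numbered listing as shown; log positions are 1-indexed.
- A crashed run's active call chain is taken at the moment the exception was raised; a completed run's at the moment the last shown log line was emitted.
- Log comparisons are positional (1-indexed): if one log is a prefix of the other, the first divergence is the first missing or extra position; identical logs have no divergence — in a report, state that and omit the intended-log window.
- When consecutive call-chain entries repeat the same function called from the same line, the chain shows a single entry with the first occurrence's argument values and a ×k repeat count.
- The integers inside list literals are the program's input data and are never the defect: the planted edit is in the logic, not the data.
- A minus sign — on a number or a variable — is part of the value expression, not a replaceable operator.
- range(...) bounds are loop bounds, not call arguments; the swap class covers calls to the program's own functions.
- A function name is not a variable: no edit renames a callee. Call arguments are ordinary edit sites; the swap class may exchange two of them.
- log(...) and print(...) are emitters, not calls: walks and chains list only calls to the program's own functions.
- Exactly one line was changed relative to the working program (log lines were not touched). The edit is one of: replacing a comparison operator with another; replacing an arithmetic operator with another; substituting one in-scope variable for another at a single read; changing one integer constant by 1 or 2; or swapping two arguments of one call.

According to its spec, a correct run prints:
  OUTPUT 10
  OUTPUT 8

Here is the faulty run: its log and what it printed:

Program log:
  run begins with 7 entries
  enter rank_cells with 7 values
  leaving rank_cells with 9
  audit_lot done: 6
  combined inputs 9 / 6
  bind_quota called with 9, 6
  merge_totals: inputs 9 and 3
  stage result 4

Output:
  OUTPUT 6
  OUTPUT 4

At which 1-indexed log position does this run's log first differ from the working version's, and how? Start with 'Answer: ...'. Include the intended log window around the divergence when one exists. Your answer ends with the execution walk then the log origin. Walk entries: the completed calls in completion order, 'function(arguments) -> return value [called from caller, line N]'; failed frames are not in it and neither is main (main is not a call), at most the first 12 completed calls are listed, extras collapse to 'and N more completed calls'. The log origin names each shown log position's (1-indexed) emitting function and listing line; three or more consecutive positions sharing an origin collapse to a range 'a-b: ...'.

Answer: position 4; shown 'audit_lot done: 6' vs intended 'audit_lot done: 1'.
Intended log window:
  2: enter rank_cells with 7 values
  3: leaving rank_cells with 9
  4: audit_lot done: 1
  5: combined inputs 9 / 1
Execution walk:
  rank_cells([-3, 7, 6, 9, -4, 8, 6]) -> 9  [called from main, line 33]
  audit_lot([-3, 7, 6, 9, -4, 8, 6], 8) -> 6  [called from main, line 34]
  merge_totals(9, 3, 1) -> 4  [called from bind_quota, line 27]
  bind_quota(9, 6) -> 4  [called from main, line 36]
Log line origins:
  1: emitted by main (line 32)
  2: emitted by rank_cells (line 2)
  3: emitted by rank_cells (line 7)
  4: emitted by audit_lot (line 15)
  5: emitted by main (line 35)
  6: emitted by bind_quota (line 24)
  7: emitted by merge_totals (line 19)
  8: emitted by main (line 37)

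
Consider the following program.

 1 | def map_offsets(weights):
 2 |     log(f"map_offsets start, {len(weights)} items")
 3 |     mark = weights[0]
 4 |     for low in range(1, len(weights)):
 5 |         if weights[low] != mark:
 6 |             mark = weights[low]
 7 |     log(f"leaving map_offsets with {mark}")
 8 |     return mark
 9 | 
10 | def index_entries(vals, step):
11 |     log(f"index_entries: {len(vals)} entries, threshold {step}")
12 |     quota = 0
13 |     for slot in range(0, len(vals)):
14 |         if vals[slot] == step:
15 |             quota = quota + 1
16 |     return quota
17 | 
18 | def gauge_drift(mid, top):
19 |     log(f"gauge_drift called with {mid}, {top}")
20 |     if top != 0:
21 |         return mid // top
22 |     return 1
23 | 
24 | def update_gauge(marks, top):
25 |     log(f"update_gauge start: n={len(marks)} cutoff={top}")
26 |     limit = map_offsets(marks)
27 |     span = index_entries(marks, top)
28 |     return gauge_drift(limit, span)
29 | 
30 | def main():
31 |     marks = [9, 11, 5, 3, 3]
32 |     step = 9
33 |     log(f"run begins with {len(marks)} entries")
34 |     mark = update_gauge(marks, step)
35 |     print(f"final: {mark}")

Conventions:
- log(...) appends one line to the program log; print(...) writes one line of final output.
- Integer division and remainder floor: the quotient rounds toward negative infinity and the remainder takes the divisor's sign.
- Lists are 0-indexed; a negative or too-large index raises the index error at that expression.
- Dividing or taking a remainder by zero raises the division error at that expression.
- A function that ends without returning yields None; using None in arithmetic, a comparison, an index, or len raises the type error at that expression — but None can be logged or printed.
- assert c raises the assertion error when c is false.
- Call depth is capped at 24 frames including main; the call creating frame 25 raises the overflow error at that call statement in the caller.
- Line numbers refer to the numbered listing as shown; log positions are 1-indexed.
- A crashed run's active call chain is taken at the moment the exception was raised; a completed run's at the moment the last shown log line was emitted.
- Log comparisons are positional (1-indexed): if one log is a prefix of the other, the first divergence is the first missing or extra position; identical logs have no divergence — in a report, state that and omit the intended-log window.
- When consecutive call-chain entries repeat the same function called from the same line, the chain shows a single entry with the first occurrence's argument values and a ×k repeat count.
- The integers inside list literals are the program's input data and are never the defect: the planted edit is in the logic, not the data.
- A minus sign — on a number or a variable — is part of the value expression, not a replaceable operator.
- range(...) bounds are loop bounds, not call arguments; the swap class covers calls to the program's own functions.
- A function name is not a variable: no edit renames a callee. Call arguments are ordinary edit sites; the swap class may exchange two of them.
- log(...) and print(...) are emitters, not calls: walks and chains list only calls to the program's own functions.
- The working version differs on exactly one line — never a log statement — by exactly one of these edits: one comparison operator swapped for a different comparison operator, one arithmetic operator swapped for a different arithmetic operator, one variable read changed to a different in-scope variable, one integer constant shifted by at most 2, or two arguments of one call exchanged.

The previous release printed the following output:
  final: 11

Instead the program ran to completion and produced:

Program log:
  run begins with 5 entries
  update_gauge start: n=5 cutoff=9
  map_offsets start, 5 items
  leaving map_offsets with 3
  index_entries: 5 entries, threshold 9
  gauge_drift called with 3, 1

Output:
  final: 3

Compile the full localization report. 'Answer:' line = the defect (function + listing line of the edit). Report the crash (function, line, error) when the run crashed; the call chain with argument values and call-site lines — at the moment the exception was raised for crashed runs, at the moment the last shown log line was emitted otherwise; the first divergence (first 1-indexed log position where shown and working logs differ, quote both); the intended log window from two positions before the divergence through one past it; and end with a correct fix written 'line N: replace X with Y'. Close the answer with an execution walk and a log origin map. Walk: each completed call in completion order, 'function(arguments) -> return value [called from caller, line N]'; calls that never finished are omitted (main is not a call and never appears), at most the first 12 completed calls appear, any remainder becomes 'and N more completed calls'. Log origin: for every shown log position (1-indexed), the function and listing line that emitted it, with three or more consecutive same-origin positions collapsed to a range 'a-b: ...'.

Answer: the defect is in map_offsets at line 5.
Key fact: The earliest visible damage is log position 4 — 'leaving map_offsets with 3' rather than the intended 'leaving map_offsets with 11'.
Call chain: main -> update_gauge([9, 11, 5, 3, 3], 9) (called at line 34) -> gauge_drift(3, 1) (called at line 28).
First divergence: position 4; shown 'leaving map_offsets with 3' vs intended 'leaving map_offsets with 11'.
Intended log window:
  2: update_gauge start: n=5 cutoff=9
  3: map_offsets start, 5 items
  4: leaving map_offsets with 11
  5: index_entries: 5 entries, threshold 9
Execution walk:
  map_offsets([9, 11, 5, 3, 3]) -> 3  [called from update_gauge, line 26]
  index_entries([9, 11, 5, 3, 3], 9) -> 1  [called from update_gauge, line 27]
  gauge_drift(3, 1) -> 3  [called from update_gauge, line 28]
  update_gauge([9, 11, 5, 3, 3], 9) -> 3  [called from main, line 34]
Origin of each log line:
  1: emitted by main (line 33)
  2: emitted by update_gauge (line 25)
  3: emitted by map_offsets (line 2)
  4: emitted by map_offsets (line 7)
  5: emitted by index_entries (line 11)
  6: emitted by gauge_drift (line 19)
A correct fix: line 5: replace `!=` with `>`.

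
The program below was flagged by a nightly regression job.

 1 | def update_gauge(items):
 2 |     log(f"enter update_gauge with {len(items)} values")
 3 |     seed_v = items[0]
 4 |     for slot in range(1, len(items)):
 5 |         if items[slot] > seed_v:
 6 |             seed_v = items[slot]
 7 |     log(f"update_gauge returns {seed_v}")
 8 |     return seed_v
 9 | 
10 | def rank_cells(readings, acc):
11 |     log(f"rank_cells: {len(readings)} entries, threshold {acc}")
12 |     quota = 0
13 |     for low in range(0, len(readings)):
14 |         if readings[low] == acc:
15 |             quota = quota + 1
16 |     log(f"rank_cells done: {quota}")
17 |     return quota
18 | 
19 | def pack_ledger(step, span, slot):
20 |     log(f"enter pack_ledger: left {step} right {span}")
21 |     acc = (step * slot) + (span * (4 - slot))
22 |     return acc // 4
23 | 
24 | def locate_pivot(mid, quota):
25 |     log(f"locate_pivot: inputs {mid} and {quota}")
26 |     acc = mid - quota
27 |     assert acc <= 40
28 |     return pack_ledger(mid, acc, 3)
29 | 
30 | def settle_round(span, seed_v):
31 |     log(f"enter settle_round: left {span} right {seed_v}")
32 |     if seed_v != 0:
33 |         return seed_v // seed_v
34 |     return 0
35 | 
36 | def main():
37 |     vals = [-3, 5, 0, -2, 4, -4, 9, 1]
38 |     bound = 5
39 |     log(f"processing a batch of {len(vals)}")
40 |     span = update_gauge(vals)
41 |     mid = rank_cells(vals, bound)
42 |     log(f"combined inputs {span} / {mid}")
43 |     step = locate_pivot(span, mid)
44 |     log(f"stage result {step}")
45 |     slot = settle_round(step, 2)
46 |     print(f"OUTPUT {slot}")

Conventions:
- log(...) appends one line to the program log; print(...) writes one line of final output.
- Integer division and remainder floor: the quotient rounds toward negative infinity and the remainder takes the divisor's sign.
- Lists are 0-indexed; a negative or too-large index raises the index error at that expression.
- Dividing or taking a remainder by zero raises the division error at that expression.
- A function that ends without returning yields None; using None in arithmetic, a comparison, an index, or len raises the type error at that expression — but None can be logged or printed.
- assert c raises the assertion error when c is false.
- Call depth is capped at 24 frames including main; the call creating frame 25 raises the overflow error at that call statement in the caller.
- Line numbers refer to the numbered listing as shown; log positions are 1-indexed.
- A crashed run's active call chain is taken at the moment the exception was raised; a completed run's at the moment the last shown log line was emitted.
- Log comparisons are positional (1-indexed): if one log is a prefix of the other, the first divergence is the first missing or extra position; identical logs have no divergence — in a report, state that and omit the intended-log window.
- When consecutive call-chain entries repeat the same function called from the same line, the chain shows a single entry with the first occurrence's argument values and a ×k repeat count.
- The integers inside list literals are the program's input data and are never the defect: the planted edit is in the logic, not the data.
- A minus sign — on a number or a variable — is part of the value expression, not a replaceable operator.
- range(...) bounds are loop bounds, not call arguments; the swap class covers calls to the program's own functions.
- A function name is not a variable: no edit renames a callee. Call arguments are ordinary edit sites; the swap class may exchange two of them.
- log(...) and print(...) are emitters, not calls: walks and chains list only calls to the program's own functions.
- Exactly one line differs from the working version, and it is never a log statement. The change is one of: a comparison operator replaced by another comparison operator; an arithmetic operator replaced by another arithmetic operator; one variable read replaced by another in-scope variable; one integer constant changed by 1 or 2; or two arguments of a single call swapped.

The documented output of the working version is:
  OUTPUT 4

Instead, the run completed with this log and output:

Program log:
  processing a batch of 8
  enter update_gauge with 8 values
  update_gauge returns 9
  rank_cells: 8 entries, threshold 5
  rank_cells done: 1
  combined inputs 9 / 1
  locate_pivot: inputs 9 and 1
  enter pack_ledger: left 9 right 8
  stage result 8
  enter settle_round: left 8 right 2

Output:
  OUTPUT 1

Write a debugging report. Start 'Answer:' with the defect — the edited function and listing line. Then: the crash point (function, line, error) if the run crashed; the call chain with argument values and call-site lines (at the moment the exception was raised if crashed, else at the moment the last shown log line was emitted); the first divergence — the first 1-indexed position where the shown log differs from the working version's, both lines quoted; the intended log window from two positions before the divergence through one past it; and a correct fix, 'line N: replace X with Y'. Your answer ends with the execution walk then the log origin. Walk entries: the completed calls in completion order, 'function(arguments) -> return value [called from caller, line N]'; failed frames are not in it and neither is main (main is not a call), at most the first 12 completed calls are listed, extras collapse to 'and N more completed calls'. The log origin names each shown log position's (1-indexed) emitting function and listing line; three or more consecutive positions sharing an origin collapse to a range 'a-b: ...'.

Answer: the defect is in settle_round at line 33.
Core observation: Every logged value matches the working version; the printed result is what differs.
Call chain: main -> settle_round(8, 2) (called at line 45).
First divergence: none (the log streams are identical).
Execution walk:
  update_gauge([-3, 5, 0, -2, 4, -4, 9, 1]) -> 9  [called from main, line 40]
  rank_cells([-3, 5, 0, -2, 4, -4, 9, 1], 5) -> 1  [called from main, line 41]
  pack_ledger(9, 8, 3) -> 8  [called from locate_pivot, line 28]
  locate_pivot(9, 1) -> 8  [called from main, line 43]
  settle_round(8, 2) -> 1  [called from main, line 45]
Origin of each log line:
  1: logged in main at line 39
  2: logged in update_gauge at line 2
  3: logged in update_gauge at line 7
  4: logged in rank_cells at line 11
  5: logged in rank_cells at line 16
  6: logged in main at line 42
  7: logged in locate_pivot at line 25
  8: logged in pack_ledger at line 20
  9: logged in main at line 44
  10: logged in settle_round at line 31
A correct fix: line 33: replace `seed_v // seed_v` with `span // seed_v`.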